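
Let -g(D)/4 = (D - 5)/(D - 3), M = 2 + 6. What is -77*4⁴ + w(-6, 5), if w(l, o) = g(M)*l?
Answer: -98488/5 ≈ -19698.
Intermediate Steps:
M = 8
g(D) = -4*(-5 + D)/(-3 + D) (g(D) = -4*(D - 5)/(D - 3) = -4*(-5 + D)/(-3 + D))
w(l, o) = -12*l/5 (w(l, o) = (4*(5 - 1*8)/(-3 + 8))*l = (4*(5 - 8)/5)*l = (4*(⅕)*(-3))*l = -12*l/5)
-77*4⁴ + w(-6, 5) = -77*4⁴ - 12/5*(-6) = -77*256 + 72/5 = -19712 + 72/5 = -98488/5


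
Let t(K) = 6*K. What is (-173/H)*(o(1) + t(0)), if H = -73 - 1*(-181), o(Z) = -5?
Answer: 865/108 ≈ 8.0093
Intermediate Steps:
H = 108 (H = -73 + 181 = 108)
(-173/H)*(o(1) + t(0)) = (-173/108)*(-5 + 6*0) = (-173*1/108)*(-5 + 0) = -173/108*(-5) = 865/108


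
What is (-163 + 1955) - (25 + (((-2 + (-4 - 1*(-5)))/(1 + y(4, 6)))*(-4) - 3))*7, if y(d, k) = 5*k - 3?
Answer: 1637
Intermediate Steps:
y(d, k) = -3 + 5*k
(-163 + 1955) - (25 + (((-2 + (-4 - 1*(-5)))/(1 + y(4, 6)))*(-4) - 3))*7 = (-163 + 1955) - (25 + (((-2 + (-4 - 1*(-5)))/(1 + (-3 + 5*6)))*(-4) - 3))*7 = 1792 - (25 + (((-2 + (-4 + 5))/(1 + (-3 + 30)))*(-4) - 3))*7 = 1792 - (25 + (((-2 + 1)/(1 + 27))*(-4) - 3))*7 = 1792 - (25 + (-1/28*(-4) - 3))*7 = 1792 - (25 + (⅐ - 3))*7 = 1792 - (25 - 20/7)*7 = 1792 - 155*7/7 = 1792 - 1*155 = 1792 - 155 = 1637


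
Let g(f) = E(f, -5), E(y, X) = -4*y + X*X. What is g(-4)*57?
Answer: 2337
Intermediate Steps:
E(y, X) = X² - 4*y (E(y, X) = -4*y + X² = X² - 4*y)
g(f) = 25 - 4*f (g(f) = (-5)² - 4*f = 25 - 4*f)
g(-4)*57 = (25 - 4*(-4))*57 = (25 + 16)*57 = 41*57 = 2337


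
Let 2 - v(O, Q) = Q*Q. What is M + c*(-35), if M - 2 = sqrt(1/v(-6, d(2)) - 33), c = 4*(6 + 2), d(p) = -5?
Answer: -1118 + 2*I*sqrt(4370)/23 ≈ -1118.0 + 5.7483*I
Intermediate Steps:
v(O, Q) = 2 - Q**2 (v(O, Q) = 2 - Q*Q = 2 - Q**2)
c = 32 (c = 4*8 = 32)
M = 2 + 2*I*sqrt(4370)/23 (M = 2 + sqrt(1/(2 - 1*(-5)**2) - 33) = 2 + sqrt(1/(2 - 1*25) - 33) = 2 + sqrt(1/(2 - 25) - 33) = 2 + sqrt(1/(-23) - 33) = 2 + sqrt(-1/23 - 33) = 2 + sqrt(-760/23) = 2 + 2*I*sqrt(4370)/23 ≈ 2.0 + 5.7483*I)
M + c*(-35) = (2 + 2*I*sqrt(4370)/23) + 32*(-35) = (2 + 2*I*sqrt(4370)/23) - 1120 = -1118 + 2*I*sqrt(4370)/23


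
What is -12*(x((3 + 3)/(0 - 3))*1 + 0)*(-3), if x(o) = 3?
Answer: 108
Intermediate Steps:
-12*(x((3 + 3)/(0 - 3))*1 + 0)*(-3) = -12*(3*1 + 0)*(-3) = -12*(3 + 0)*(-3) = -12*3*(-3) = -36*(-3) = 108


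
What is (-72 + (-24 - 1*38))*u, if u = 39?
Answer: -5226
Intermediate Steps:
(-72 + (-24 - 1*38))*u = (-72 + (-24 - 1*38))*39 = (-72 + (-24 - 38))*39 = (-72 - 62)*39 = -134*39 = -5226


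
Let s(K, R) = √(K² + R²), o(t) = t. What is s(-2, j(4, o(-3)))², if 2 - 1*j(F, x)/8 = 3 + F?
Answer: 1604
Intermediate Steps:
j(F, x) = -8 - 8*F (j(F, x) = 16 - 8*(3 + F) = 16 + (-24 - 8*F) = -8 - 8*F)
s(-2, j(4, o(-3)))² = (√((-2)² + (-8 - 8*4)²))² = (√(4 + (-8 - 32)²))² = (√(4 + (-40)²))² = (√(4 + 1600))² = (√1604)² = (2*√401)² = 1604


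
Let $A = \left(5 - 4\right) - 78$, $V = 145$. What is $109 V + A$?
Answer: $15728$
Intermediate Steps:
$A = -77$ ($A = \left(5 - 4\right) - 78 = 1 - 78 = -77$)
$109 V + A = 109 \cdot 145 - 77 = 15805 - 77 = 15728$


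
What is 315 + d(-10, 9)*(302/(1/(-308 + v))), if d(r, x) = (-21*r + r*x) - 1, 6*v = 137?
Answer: -30744014/3 ≈ -1.0248e+7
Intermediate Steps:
v = 137/6 (v = (1/6)*137 = 137/6 ≈ 22.833)
d(r, x) = -1 - 21*r + r*x
315 + d(-10, 9)*(302/(1/(-308 + v))) = 315 + (-1 - 21*(-10) - 10*9)*(302/(1/(-308 + 137/6))) = 315 + (-1 + 210 - 90)*(302/(1/(-1711/6))) = 315 + 119*(302/(-6/1711)) = 315 + 119*(302*(-1711/6)) = 315 + 119*(-258361/3) = 315 - 30744959/3 = -30744014/3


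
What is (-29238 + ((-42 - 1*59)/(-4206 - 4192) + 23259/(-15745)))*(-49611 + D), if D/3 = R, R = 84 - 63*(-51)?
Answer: 15356675244597924/13222651 ≈ 1.1614e+9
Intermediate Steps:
R = 3297 (R = 84 + 3213 = 3297)
D = 9891 (D = 3*3297 = 9891)
(-29238 + ((-42 - 1*59)/(-4206 - 4192) + 23259/(-15745)))*(-49611 + D) = (-29238 + ((-42 - 1*59)/(-4206 - 4192) + 23259/(-15745)))*(-49611 + 9891) = (-29238 + ((-42 - 59)/(-8398) + 23259*(-1/15745)))*(-39720) = (-29238 + (-101*(-1/8398) - 23259/15745))*(-39720) = (-29238 + (101/8398 - 23259/15745))*(-39720) = (-29238 - 193738837/132226510)*(-39720) = -3866232438217/132226510*(-39720) = 15356675244597924/13222651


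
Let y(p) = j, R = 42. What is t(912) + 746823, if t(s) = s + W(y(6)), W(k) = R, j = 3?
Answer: 747777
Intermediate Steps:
y(p) = 3
W(k) = 42
t(s) = 42 + s (t(s) = s + 42 = 42 + s)
t(912) + 746823 = (42 + 912) + 746823 = 954 + 746823 = 747777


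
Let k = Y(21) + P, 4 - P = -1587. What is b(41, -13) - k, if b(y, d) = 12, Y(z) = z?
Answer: -1600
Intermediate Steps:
P = 1591 (P = 4 - 1*(-1587) = 4 + 1587 = 1591)
k = 1612 (k = 21 + 1591 = 1612)
b(41, -13) - k = 12 - 1*1612 = 12 - 1612 = -1600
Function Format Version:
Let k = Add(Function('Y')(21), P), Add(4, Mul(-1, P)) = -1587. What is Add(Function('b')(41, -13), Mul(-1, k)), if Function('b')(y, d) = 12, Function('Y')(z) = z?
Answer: -1600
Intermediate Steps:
P = 1591 (P = Add(4, Mul(-1, -1587)) = Add(4, 1587) = 1591)
k = 1612 (k = Add(21, 1591) = 1612)
Add(Function('b')(41, -13), Mul(-1, k)) = Add(12, Mul(-1, 1612)) = Add(12, -1612) = -1600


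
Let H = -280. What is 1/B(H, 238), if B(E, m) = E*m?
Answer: -1/66640 ≈ -1.5006e-5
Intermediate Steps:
1/B(H, 238) = 1/(-280*238) = 1/(-66640) = -1/66640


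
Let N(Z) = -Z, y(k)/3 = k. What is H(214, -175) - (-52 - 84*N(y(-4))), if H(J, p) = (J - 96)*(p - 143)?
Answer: -36464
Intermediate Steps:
y(k) = 3*k
H(J, p) = (-143 + p)*(-96 + J) (H(J, p) = (-96 + J)*(-143 + p) = (-143 + p)*(-96 + J))
H(214, -175) - (-52 - 84*N(y(-4))) = (13728 - 143*214 - 96*(-175) + 214*(-175)) - (-52 - (-84)*3*(-4)) = (13728 - 30602 + 16800 - 37450) - (-52 - (-84)*(-12)) = -37524 - (-52 - 84*12) = -37524 - (-52 - 1008) = -37524 - 1*(-1060) = -37524 + 1060 = -36464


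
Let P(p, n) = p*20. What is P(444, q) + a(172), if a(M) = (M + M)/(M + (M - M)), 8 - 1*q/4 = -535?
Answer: 8882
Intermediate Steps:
q = 2172 (q = 32 - 4*(-535) = 32 + 2140 = 2172)
P(p, n) = 20*p
a(M) = 2 (a(M) = (2*M)/(M + 0) = (2*M)/M = 2)
P(444, q) + a(172) = 20*444 + 2 = 8880 + 2 = 8882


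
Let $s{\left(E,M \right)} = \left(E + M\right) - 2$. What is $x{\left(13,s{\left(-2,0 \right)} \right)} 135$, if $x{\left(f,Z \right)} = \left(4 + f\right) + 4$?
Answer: $2835$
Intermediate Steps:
$s{\left(E,M \right)} = -2 + E + M$
$x{\left(f,Z \right)} = 8 + f$
$x{\left(13,s{\left(-2,0 \right)} \right)} 135 = \left(8 + 13\right) 135 = 21 \cdot 135 = 2835$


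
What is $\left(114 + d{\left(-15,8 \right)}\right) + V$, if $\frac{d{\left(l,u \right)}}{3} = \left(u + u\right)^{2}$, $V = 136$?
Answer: $1018$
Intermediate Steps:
$d{\left(l,u \right)} = 12 u^{2}$ ($d{\left(l,u \right)} = 3 \left(u + u\right)^{2} = 3 \left(2 u\right)^{2} = 3 \cdot 4 u^{2} = 12 u^{2}$)
$\left(114 + d{\left(-15,8 \right)}\right) + V = \left(114 + 12 \cdot 8^{2}\right) + 136 = \left(114 + 12 \cdot 64\right) + 136 = \left(114 + 768\right) + 136 = 882 + 136 = 1018$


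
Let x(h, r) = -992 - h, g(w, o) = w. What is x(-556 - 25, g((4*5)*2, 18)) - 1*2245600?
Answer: -2246011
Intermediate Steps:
x(-556 - 25, g((4*5)*2, 18)) - 1*2245600 = (-992 - (-556 - 25)) - 1*2245600 = (-992 - 1*(-581)) - 2245600 = (-992 + 581) - 2245600 = -411 - 2245600 = -2246011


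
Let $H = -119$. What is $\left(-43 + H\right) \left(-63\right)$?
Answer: $10206$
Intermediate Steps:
$\left(-43 + H\right) \left(-63\right) = \left(-43 - 119\right) \left(-63\right) = \left(-162\right) \left(-63\right) = 10206$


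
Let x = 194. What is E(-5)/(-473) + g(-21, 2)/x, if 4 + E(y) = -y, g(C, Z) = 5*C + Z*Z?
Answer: -47967/91762 ≈ -0.52273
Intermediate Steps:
g(C, Z) = Z² + 5*C (g(C, Z) = 5*C + Z² = Z² + 5*C)
E(y) = -4 - y
E(-5)/(-473) + g(-21, 2)/x = (-4 - 1*(-5))/(-473) + (2² + 5*(-21))/194 = (-4 + 5)*(-1/473) + (4 - 105)*(1/194) = 1*(-1/473) - 101*1/194 = -1/473 - 101/194 = -47967/91762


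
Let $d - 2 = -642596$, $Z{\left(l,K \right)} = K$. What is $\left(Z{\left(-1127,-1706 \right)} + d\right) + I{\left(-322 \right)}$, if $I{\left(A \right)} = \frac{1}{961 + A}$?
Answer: $- \frac{411707699}{639} \approx -6.443 \cdot 10^{5}$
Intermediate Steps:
$d = -642594$ ($d = 2 - 642596 = -642594$)
$\left(Z{\left(-1127,-1706 \right)} + d\right) + I{\left(-322 \right)} = \left(-1706 - 642594\right) + \frac{1}{961 - 322} = -644300 + \frac{1}{639} = - \frac{411707699}{639}$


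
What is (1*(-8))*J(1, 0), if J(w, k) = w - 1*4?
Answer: 24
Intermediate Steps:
J(w, k) = -4 + w (J(w, k) = w - 4 = -4 + w)
(1*(-8))*J(1, 0) = (1*(-8))*(-4 + 1) = -8*(-3) = 24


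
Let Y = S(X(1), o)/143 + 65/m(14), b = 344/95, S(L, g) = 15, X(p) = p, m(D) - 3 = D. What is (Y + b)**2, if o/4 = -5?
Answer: 3039841068196/53335593025 ≈ 56.995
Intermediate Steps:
o = -20 (o = 4*(-5) = -20)
m(D) = 3 + D
b = 344/95 (b = 344*(1/95) = 344/95 ≈ 3.6211)
Y = 9550/2431 (Y = 15/143 + 65/(3 + 14) = 15*(1/143) + 65/17 = 15/143 + 65*(1/17) = 15/143 + 65/17 = 9550/2431 ≈ 3.9284)
(Y + b)**2 = (9550/2431 + 344/95)**2 = (1743514/230945)**2 = 3039841068196/53335593025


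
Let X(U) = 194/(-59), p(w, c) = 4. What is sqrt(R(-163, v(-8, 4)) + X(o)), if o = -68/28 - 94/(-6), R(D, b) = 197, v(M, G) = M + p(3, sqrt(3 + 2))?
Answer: sqrt(674311)/59 ≈ 13.918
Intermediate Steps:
v(M, G) = 4 + M (v(M, G) = M + 4 = 4 + M)
o = 278/21 (o = -68*1/28 - 94*(-1/6) = -17/7 + 47/3 = 278/21 ≈ 13.238)
X(U) = -194/59 (X(U) = 194*(-1/59) = -194/59)
sqrt(R(-163, v(-8, 4)) + X(o)) = sqrt(197 - 194/59) = sqrt(11429/59) = sqrt(674311)/59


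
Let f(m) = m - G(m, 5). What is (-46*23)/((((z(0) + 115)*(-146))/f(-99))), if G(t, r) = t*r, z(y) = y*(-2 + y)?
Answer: 9108/365 ≈ 24.953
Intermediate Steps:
G(t, r) = r*t
f(m) = -4*m (f(m) = m - 5*m = -4*m)
(-46*23)/((((z(0) + 115)*(-146))/f(-99))) = (-46*23)/((((0*(-2 + 0) + 115)*(-146))/((-4*(-99))))) = -1058*(-198/(73*(0*(-2) + 115))) = -1058*(-198/(73*(0 + 115))) = -1058/((115*(-146))*(1/396)) = -1058/((-16790*1/396)) = -1058/(-8395/198) = -1058*(-198/8395) = 9108/365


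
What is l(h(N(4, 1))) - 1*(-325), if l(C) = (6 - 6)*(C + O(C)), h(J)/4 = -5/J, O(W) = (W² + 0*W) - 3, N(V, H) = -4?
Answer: 325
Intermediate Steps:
O(W) = -3 + W² (O(W) = (W² + 0) - 3 = W² - 3 = -3 + W²)
h(J) = -20/J (h(J) = 4*(-5/J) = -20/J)
l(C) = 0 (l(C) = (6 - 6)*(C + (-3 + C²)) = 0*(-3 + C + C²) = 0)
l(h(N(4, 1))) - 1*(-325) = 0 - 1*(-325) = 0 + 325 = 325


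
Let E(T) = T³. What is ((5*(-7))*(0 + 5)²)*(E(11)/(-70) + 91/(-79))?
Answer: 2787975/158 ≈ 17645.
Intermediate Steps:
((5*(-7))*(0 + 5)²)*(E(11)/(-70) + 91/(-79)) = ((5*(-7))*(0 + 5)²)*(11³/(-70) + 91/(-79)) = (-35*5²)*(1331*(-1/70) + 91*(-1/79)) = (-35*25)*(-1331/70 - 91/79) = -875*(-111519/5530) = 2787975/158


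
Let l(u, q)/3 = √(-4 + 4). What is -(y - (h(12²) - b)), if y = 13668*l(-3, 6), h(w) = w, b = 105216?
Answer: -105072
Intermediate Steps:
l(u, q) = 0 (l(u, q) = 3*√(-4 + 4) = 3*√0 = 3*0 = 0)
y = 0 (y = 13668*0 = 0)
-(y - (h(12²) - b)) = -(0 - (12² - 1*105216)) = -(0 - (144 - 105216)) = -(0 - 1*(-105072)) = -(0 + 105072) = -1*105072 = -105072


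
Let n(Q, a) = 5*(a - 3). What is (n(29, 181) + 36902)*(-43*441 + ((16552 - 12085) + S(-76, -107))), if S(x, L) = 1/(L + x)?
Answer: -100253446048/183 ≈ -5.4783e+8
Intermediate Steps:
n(Q, a) = -15 + 5*a (n(Q, a) = 5*(-3 + a) = -15 + 5*a)
(n(29, 181) + 36902)*(-43*441 + ((16552 - 12085) + S(-76, -107))) = ((-15 + 5*181) + 36902)*(-43*441 + ((16552 - 12085) + 1/(-107 - 76))) = ((-15 + 905) + 36902)*(-18963 + (4467 + 1/(-183))) = (890 + 36902)*(-18963 + (4467 - 1/183)) = 37792*(-18963 + 817460/183) = 37792*(-2652769/183) = -100253446048/183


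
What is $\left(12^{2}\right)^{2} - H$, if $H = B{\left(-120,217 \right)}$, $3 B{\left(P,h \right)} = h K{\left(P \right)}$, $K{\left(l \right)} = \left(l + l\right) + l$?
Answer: $46776$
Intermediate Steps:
$K{\left(l \right)} = 3 l$ ($K{\left(l \right)} = 2 l + l = 3 l$)
$B{\left(P,h \right)} = P h$ ($B{\left(P,h \right)} = \frac{h 3 P}{3} = \frac{3 P h}{3} = P h$)
$H = -26040$ ($H = \left(-120\right) 217 = -26040$)
$\left(12^{2}\right)^{2} - H = \left(12^{2}\right)^{2} - -26040 = 144^{2} + 26040 = 20736 + 26040 = 46776$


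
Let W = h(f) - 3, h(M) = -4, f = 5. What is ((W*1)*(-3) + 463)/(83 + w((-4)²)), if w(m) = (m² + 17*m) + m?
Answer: 44/57 ≈ 0.77193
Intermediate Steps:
w(m) = m² + 18*m
W = -7 (W = -4 - 3 = -7)
((W*1)*(-3) + 463)/(83 + w((-4)²)) = (-7*1*(-3) + 463)/(83 + (-4)²*(18 + (-4)²)) = (-7*(-3) + 463)/(83 + 16*(18 + 16)) = (21 + 463)/(83 + 16*34) = 484/(83 + 544) = 484/627 = 484*(1/627) = 44/57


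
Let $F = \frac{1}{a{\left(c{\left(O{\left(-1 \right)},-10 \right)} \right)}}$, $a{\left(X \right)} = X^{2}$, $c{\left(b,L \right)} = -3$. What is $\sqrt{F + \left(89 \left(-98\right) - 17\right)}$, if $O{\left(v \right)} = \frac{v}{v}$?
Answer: $\frac{55 i \sqrt{26}}{3} \approx 93.482 i$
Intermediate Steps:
$O{\left(v \right)} = 1$
$F = \frac{1}{9}$ ($F = \frac{1}{\left(-3\right)^{2}} = \frac{1}{9} \approx 0.11111$)
$\sqrt{F + \left(89 \left(-98\right) - 17\right)} = \sqrt{\frac{1}{9} + \left(89 \left(-98\right) - 17\right)} = \sqrt{\frac{1}{9} - 8739} = \sqrt{- \frac{78650}{9}} = \frac{55 i \sqrt{26}}{3}$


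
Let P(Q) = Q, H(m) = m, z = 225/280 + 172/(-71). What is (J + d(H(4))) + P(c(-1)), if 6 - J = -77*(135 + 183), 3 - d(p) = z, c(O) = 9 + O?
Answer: 97430365/3976 ≈ 24505.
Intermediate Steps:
z = -6437/3976 (z = 225*(1/280) + 172*(-1/71) = 45/56 - 172/71 = -6437/3976 ≈ -1.6190)
d(p) = 18365/3976 (d(p) = 3 - 1*(-6437/3976) = 3 + 6437/3976 = 18365/3976)
J = 24492 (J = 6 - (-77)*(135 + 183) = 6 - (-77)*318 = 6 - 1*(-24486) = 6 + 24486 = 24492)
(J + d(H(4))) + P(c(-1)) = (24492 + 18365/3976) + (9 - 1) = 97398557/3976 + 8 = 97430365/3976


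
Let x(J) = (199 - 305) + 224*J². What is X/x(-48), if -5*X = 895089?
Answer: -895089/2579950 ≈ -0.34694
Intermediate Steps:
X = -895089/5 (X = -⅕*895089 = -895089/5 ≈ -1.7902e+5)
x(J) = -106 + 224*J²
X/x(-48) = -895089/(5*(-106 + 224*(-48)²)) = -895089/(5*(-106 + 224*2304)) = -895089/(5*(-106 + 516096)) = -895089/5/515990 = -895089/5*1/515990 = -895089/2579950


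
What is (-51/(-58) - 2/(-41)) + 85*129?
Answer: 26076977/2378 ≈ 10966.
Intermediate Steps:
(-51/(-58) - 2/(-41)) + 85*129 = (-51*(-1/58) - 2*(-1/41)) + 10965 = (51/58 + 2/41) + 10965 = 2207/2378 + 10965 = 26076977/2378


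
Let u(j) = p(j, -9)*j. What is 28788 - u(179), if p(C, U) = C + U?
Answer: -1642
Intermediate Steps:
u(j) = j*(-9 + j) (u(j) = (j - 9)*j = (-9 + j)*j = j*(-9 + j))
28788 - u(179) = 28788 - 179*(-9 + 179) = 28788 - 179*170 = 28788 - 1*30430 = 28788 - 30430 = -1642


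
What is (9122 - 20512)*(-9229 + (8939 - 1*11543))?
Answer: 134777870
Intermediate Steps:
(9122 - 20512)*(-9229 + (8939 - 1*11543)) = -11390*(-9229 + (8939 - 11543)) = -11390*(-9229 - 2604) = -11390*(-11833) = 134777870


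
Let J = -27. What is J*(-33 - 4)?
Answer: 999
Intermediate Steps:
J*(-33 - 4) = -27*(-33 - 4) = -27*(-37) = 999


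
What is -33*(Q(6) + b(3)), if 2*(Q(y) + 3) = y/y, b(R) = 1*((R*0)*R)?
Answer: 165/2 ≈ 82.500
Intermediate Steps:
b(R) = 0 (b(R) = 1*(0*R) = 1*0 = 0)
Q(y) = -5/2 (Q(y) = -3 + (y/y)/2 = -3 + (½)*1 = -3 + ½ = -5/2)
-33*(Q(6) + b(3)) = -33*(-5/2 + 0) = -33*(-5/2) = 165/2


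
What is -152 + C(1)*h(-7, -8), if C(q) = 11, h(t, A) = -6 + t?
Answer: -295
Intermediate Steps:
-152 + C(1)*h(-7, -8) = -152 + 11*(-6 - 7) = -152 + 11*(-13) = -152 - 143 = -295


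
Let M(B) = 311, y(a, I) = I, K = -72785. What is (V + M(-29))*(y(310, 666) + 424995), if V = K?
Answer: -30849355314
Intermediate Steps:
V = -72785
(V + M(-29))*(y(310, 666) + 424995) = (-72785 + 311)*(666 + 424995) = -72474*425661 = -30849355314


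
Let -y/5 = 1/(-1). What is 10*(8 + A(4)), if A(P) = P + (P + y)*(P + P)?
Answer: 840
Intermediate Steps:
y = 5 (y = -5/(-1) = -5*(-1) = 5)
A(P) = P + 2*P*(5 + P) (A(P) = P + (P + 5)*(P + P) = P + (5 + P)*(2*P) = P + 2*P*(5 + P))
10*(8 + A(4)) = 10*(8 + 4*(11 + 2*4)) = 10*(8 + 4*(11 + 8)) = 10*(8 + 4*19) = 10*(8 + 76) = 10*84 = 840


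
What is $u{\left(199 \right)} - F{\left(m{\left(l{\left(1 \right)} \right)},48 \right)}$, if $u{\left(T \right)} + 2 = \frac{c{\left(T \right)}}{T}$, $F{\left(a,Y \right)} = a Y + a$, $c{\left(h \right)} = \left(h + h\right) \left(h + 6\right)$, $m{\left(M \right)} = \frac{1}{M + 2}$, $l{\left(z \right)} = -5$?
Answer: $\frac{1273}{3} \approx 424.33$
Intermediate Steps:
$m{\left(M \right)} = \frac{1}{2 + M}$
$c{\left(h \right)} = 2 h \left(6 + h\right)$
$F{\left(a,Y \right)} = a + Y a$ ($F{\left(a,Y \right)} = Y a + a = a + Y a$)
$u{\left(T \right)} = 10 + 2 T$ ($u{\left(T \right)} = -2 + \frac{2 T \left(6 + T\right)}{T} = -2 + \left(12 + 2 T\right) = 10 + 2 T$)
$u{\left(199 \right)} - F{\left(m{\left(l{\left(1 \right)} \right)},48 \right)} = \left(10 + 2 \cdot 199\right) - \frac{1 + 48}{2 - 5} = \left(10 + 398\right) - \frac{1}{-3} \cdot 49 = 408 - \left(- \frac{1}{3}\right) 49 = 408 - - \frac{49}{3} = 408 + \frac{49}{3} = \frac{1273}{3}$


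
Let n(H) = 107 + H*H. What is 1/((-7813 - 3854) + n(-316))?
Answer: 1/88296 ≈ 1.1326e-5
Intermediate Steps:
n(H) = 107 + H²
1/((-7813 - 3854) + n(-316)) = 1/((-7813 - 3854) + (107 + (-316)²)) = 1/(-11667 + (107 + 99856)) = 1/(-11667 + 99963) = 1/88296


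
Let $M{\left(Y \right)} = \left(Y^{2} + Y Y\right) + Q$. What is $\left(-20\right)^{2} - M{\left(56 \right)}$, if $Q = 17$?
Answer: $-5889$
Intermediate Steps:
$M{\left(Y \right)} = 17 + 2 Y^{2}$ ($M{\left(Y \right)} = \left(Y^{2} + Y Y\right) + 17 = \left(Y^{2} + Y^{2}\right) + 17 = 2 Y^{2} + 17 = 17 + 2 Y^{2}$)
$\left(-20\right)^{2} - M{\left(56 \right)} = \left(-20\right)^{2} - \left(17 + 2 \cdot 56^{2}\right) = 400 - \left(17 + 2 \cdot 3136\right) = 400 - \left(17 + 6272\right) = 400 - 6289 = -5889$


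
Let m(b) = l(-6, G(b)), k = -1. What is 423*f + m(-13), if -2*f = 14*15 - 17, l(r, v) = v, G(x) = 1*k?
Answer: -81641/2 ≈ -40821.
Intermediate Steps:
G(x) = -1 (G(x) = 1*(-1) = -1)
m(b) = -1
f = -193/2 (f = -(14*15 - 17)/2 = -(210 - 17)/2 = -½*193 = -193/2 ≈ -96.500)
423*f + m(-13) = 423*(-193/2) - 1 = -81639/2 - 1 = -81641/2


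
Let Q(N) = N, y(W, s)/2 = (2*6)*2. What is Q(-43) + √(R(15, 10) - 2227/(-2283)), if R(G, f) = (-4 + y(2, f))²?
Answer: -43 + √10095688545/2283 ≈ 1.0111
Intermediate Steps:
y(W, s) = 48 (y(W, s) = 2*((2*6)*2) = 2*(12*2) = 2*24 = 48)
R(G, f) = 1936 (R(G, f) = (-4 + 48)² = 44² = 1936)
Q(-43) + √(R(15, 10) - 2227/(-2283)) = -43 + √(1936 - 2227/(-2283)) = -43 + √(1936 - 2227*(-1/2283)) = -43 + √(1936 + 2227/2283) = -43 + √(4422115/2283) = -43 + √10095688545/2283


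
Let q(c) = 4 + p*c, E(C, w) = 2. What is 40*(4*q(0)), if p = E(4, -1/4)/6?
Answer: 640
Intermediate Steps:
p = 1/3 (p = 2/6 = 2*(1/6) = 1/3 ≈ 0.33333)
q(c) = 4 + c/3
40*(4*q(0)) = 40*(4*(4 + (1/3)*0)) = 40*(4*(4 + 0)) = 40*(4*4) = 40*16 = 640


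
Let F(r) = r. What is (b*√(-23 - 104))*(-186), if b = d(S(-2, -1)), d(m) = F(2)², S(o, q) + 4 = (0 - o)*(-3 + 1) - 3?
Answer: -744*I*√127 ≈ -8384.5*I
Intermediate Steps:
S(o, q) = -7 + 2*o (S(o, q) = -4 + ((0 - o)*(-3 + 1) - 3) = -4 + (-o*(-2) - 3) = -4 + (2*o - 3) = -4 + (-3 + 2*o) = -7 + 2*o)
d(m) = 4 (d(m) = 2² = 4)
b = 4
(b*√(-23 - 104))*(-186) = (4*√(-23 - 104))*(-186) = (4*√(-127))*(-186) = (4*(I*√127))*(-186) = (4*I*√127)*(-186) = -744*I*√127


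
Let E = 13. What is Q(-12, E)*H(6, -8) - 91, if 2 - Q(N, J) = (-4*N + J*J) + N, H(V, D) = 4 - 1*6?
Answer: 315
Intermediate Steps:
H(V, D) = -2 (H(V, D) = 4 - 6 = -2)
Q(N, J) = 2 - J**2 + 3*N (Q(N, J) = 2 - ((-4*N + J*J) + N) = 2 - ((-4*N + J**2) + N) = 2 - ((J**2 - 4*N) + N) = 2 - (J**2 - 3*N) = 2 + (-J**2 + 3*N) = 2 - J**2 + 3*N)
Q(-12, E)*H(6, -8) - 91 = (2 - 1*13**2 + 3*(-12))*(-2) - 91 = (2 - 1*169 - 36)*(-2) - 91 = (2 - 169 - 36)*(-2) - 91 = -203*(-2) - 91 = 406 - 91 = 315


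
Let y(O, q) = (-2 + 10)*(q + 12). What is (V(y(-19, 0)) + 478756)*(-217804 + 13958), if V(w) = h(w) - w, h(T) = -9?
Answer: -97571091746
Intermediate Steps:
y(O, q) = 96 + 8*q (y(O, q) = 8*(12 + q) = 96 + 8*q)
V(w) = -9 - w
(V(y(-19, 0)) + 478756)*(-217804 + 13958) = ((-9 - (96 + 8*0)) + 478756)*(-217804 + 13958) = ((-9 - (96 + 0)) + 478756)*(-203846) = ((-9 - 1*96) + 478756)*(-203846) = ((-9 - 96) + 478756)*(-203846) = (-105 + 478756)*(-203846) = 478651*(-203846) = -97571091746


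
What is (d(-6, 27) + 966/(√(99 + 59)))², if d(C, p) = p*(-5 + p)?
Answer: 28340622/79 + 573804*√158/79 ≈ 4.5004e+5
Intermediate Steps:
(d(-6, 27) + 966/(√(99 + 59)))² = (27*(-5 + 27) + 966/(√(99 + 59)))² = (27*22 + 966/(√158))² = (594 + 966*(√158/158))² = (594 + 483*√158/79)²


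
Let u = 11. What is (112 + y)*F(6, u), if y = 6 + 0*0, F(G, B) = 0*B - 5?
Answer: -590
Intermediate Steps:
F(G, B) = -5 (F(G, B) = 0 - 5 = -5)
y = 6 (y = 6 + 0 = 6)
(112 + y)*F(6, u) = (112 + 6)*(-5) = 118*(-5) = -590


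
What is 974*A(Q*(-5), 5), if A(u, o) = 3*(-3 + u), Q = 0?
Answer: -8766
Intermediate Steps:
A(u, o) = -9 + 3*u
974*A(Q*(-5), 5) = 974*(-9 + 3*(0*(-5))) = 974*(-9 + 3*0) = 974*(-9 + 0) = 974*(-9) = -8766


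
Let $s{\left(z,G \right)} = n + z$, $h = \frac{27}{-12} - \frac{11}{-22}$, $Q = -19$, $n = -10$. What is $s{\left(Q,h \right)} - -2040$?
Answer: $2011$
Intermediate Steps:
$h = - \frac{7}{4}$ ($h = 27 \left(- \frac{1}{12}\right) - - \frac{1}{2} = - \frac{9}{4} + \frac{1}{2} = - \frac{7}{4} \approx -1.75$)
$s{\left(z,G \right)} = -10 + z$
$s{\left(Q,h \right)} - -2040 = \left(-10 - 19\right) - -2040 = -29 + 2040 = 2011$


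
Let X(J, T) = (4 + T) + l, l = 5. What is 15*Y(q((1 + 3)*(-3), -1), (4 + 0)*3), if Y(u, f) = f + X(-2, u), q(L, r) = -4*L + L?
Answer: 855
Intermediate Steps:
X(J, T) = 9 + T (X(J, T) = (4 + T) + 5 = 9 + T)
q(L, r) = -3*L
Y(u, f) = 9 + f + u (Y(u, f) = f + (9 + u) = 9 + f + u)
15*Y(q((1 + 3)*(-3), -1), (4 + 0)*3) = 15*(9 + (4 + 0)*3 - 3*(1 + 3)*(-3)) = 15*(9 + 4*3 - 12*(-3)) = 15*(9 + 12 - 3*(-12)) = 15*(9 + 12 + 36) = 15*57 = 855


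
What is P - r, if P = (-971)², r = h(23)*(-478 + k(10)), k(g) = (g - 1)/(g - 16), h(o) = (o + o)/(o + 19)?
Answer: 5660197/6 ≈ 9.4337e+5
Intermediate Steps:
h(o) = 2*o/(19 + o) (h(o) = (2*o)/(19 + o) = 2*o/(19 + o))
k(g) = (-1 + g)/(-16 + g)
r = -3151/6 (r = (2*23/(19 + 23))*(-478 + (-1 + 10)/(-16 + 10)) = (2*23/42)*(-478 + 9/(-6)) = (2*23*(1/42))*(-478 - ⅙*9) = 23*(-478 - 3/2)/21 = (23/21)*(-959/2) = -3151/6 ≈ -525.17)
P = 942841
P - r = 942841 - 1*(-3151/6) = 942841 + 3151/6 = 5660197/6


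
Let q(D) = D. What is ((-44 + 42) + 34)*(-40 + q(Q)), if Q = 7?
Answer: -1056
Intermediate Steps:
((-44 + 42) + 34)*(-40 + q(Q)) = ((-44 + 42) + 34)*(-40 + 7) = (-2 + 34)*(-33) = 32*(-33) = -1056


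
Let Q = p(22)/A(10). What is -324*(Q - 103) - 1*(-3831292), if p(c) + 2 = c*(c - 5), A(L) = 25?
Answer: 96496072/25 ≈ 3.8598e+6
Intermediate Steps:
p(c) = -2 + c*(-5 + c) (p(c) = -2 + c*(c - 5) = -2 + c*(-5 + c))
Q = 372/25 (Q = (-2 + 22² - 5*22)/25 = (-2 + 484 - 110)*(1/25) = 372*(1/25) = 372/25 ≈ 14.880)
-324*(Q - 103) - 1*(-3831292) = -324*(372/25 - 103) - 1*(-3831292) = -324*(-2203/25) + 3831292 = 713772/25 + 3831292 = 96496072/25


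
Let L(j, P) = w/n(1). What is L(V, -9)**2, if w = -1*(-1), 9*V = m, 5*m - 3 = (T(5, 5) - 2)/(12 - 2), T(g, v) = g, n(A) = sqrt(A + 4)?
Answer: 1/5 ≈ 0.20000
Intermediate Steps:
n(A) = sqrt(4 + A)
m = 33/50 (m = 3/5 + ((5 - 2)/(12 - 2))/5 = 3/5 + (3/10)/5 = 3/5 + (3*(1/10))/5 = 3/5 + (1/5)*(3/10) = 3/5 + 3/50 = 33/50 ≈ 0.66000)
V = 11/150 (V = (1/9)*(33/50) = 11/150 ≈ 0.073333)
w = 1
L(j, P) = sqrt(5)/5 (L(j, P) = 1/sqrt(4 + 1) = 1/sqrt(5) = 1*(sqrt(5)/5) = sqrt(5)/5)
L(V, -9)**2 = (sqrt(5)/5)**2 = 1/5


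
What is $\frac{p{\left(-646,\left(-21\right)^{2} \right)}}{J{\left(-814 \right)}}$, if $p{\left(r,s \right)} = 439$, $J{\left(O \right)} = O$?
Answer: $- \frac{439}{814} \approx -0.53931$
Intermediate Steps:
$\frac{p{\left(-646,\left(-21\right)^{2} \right)}}{J{\left(-814 \right)}} = \frac{439}{-814} = 439 \left(- \frac{1}{814}\right) = - \frac{439}{814}$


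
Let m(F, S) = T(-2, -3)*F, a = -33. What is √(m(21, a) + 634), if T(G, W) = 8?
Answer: √802 ≈ 28.320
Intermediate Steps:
m(F, S) = 8*F
√(m(21, a) + 634) = √(8*21 + 634) = √(168 + 634) = √802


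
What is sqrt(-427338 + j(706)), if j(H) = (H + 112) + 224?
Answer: 2*I*sqrt(106574) ≈ 652.91*I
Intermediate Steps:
j(H) = 336 + H (j(H) = (112 + H) + 224 = 336 + H)
sqrt(-427338 + j(706)) = sqrt(-427338 + (336 + 706)) = sqrt(-427338 + 1042) = sqrt(-426296) = 2*I*sqrt(106574)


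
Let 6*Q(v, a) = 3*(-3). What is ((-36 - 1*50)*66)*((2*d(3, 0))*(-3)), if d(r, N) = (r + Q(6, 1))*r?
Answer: 153252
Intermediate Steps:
Q(v, a) = -3/2 (Q(v, a) = (3*(-3))/6 = (1/6)*(-9) = -3/2)
d(r, N) = r*(-3/2 + r) (d(r, N) = (r - 3/2)*r = (-3/2 + r)*r = r*(-3/2 + r))
((-36 - 1*50)*66)*((2*d(3, 0))*(-3)) = ((-36 - 1*50)*66)*((2*((1/2)*3*(-3 + 2*3)))*(-3)) = ((-36 - 50)*66)*((2*((1/2)*3*(-3 + 6)))*(-3)) = (-86*66)*((2*((1/2)*3*3))*(-3)) = -5676*2*(9/2)*(-3) = -51084*(-3) = -5676*(-27) = 153252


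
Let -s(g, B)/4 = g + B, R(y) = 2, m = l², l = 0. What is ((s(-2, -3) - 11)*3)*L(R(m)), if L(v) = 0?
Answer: 0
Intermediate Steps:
m = 0 (m = 0² = 0)
s(g, B) = -4*B - 4*g (s(g, B) = -4*(g + B) = -4*(B + g) = -4*B - 4*g)
((s(-2, -3) - 11)*3)*L(R(m)) = (((-4*(-3) - 4*(-2)) - 11)*3)*0 = (((12 + 8) - 11)*3)*0 = ((20 - 11)*3)*0 = (9*3)*0 = 27*0 = 0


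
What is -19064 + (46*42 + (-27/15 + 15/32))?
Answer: -2741333/160 ≈ -17133.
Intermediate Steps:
-19064 + (46*42 + (-27/15 + 15/32)) = -19064 + (1932 + (-27*1/15 + 15*(1/32))) = -19064 + (1932 + (-9/5 + 15/32)) = -19064 + (1932 - 213/160) = -19064 + 308907/160 = -2741333/160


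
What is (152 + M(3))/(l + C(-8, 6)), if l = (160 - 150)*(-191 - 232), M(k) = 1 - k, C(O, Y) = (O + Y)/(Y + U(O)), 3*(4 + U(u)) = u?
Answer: -50/1409 ≈ -0.035486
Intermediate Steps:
U(u) = -4 + u/3
C(O, Y) = (O + Y)/(-4 + Y + O/3) (C(O, Y) = (O + Y)/(Y + (-4 + O/3)) = (O + Y)/(-4 + Y + O/3))
l = -4230 (l = 10*(-423) = -4230)
(152 + M(3))/(l + C(-8, 6)) = (152 + (1 - 1*3))/(-4230 + 3*(-8 + 6)/(-12 - 8 + 3*6)) = (152 + (1 - 3))/(-4230 + 3*(-2)/(-12 - 8 + 18)) = (152 - 2)/(-4230 + 3*(-2)/(-2)) = 150/(-4230 + 3*(-½)*(-2)) = 150/(-4230 + 3) = 150/(-4227) = 150*(-1/4227) = -50/1409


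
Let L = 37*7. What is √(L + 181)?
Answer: 2*√110 ≈ 20.976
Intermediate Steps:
L = 259
√(L + 181) = √(259 + 181) = √440 = 2*√110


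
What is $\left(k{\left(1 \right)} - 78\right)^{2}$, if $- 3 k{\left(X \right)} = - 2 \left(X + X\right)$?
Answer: $\frac{52900}{9} \approx 5877.8$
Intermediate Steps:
$k{\left(X \right)} = \frac{4 X}{3}$ ($k{\left(X \right)} = - \frac{\left(-2\right) \left(X + X\right)}{3} = - \frac{\left(-2\right) 2 X}{3} = - \frac{\left(-4\right) X}{3} = \frac{4 X}{3}$)
$\left(k{\left(1 \right)} - 78\right)^{2} = \left(\frac{4}{3} \cdot 1 - 78\right)^{2} = \left(\frac{4}{3} - 78\right)^{2} = \left(- \frac{230}{3}\right)^{2} = \frac{52900}{9}$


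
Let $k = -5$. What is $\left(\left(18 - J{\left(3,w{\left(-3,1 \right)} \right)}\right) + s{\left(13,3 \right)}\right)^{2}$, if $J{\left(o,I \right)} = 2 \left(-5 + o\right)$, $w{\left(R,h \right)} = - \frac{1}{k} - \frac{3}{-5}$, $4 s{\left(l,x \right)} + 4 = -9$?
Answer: $\frac{5625}{16} \approx 351.56$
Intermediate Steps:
$s{\left(l,x \right)} = - \frac{13}{4}$ ($s{\left(l,x \right)} = -1 + \frac{1}{4} \left(-9\right) = -1 - \frac{9}{4} = - \frac{13}{4}$)
$w{\left(R,h \right)} = \frac{4}{5}$ ($w{\left(R,h \right)} = - \frac{1}{-5} - \frac{3}{-5} = \left(-1\right) \left(- \frac{1}{5}\right) - - \frac{3}{5} = \frac{1}{5} + \frac{3}{5} = \frac{4}{5}$)
$J{\left(o,I \right)} = -10 + 2 o$
$\left(\left(18 - J{\left(3,w{\left(-3,1 \right)} \right)}\right) + s{\left(13,3 \right)}\right)^{2} = \left(\left(18 - \left(-10 + 2 \cdot 3\right)\right) - \frac{13}{4}\right)^{2} = \left(\left(18 - \left(-10 + 6\right)\right) - \frac{13}{4}\right)^{2} = \left(\left(18 - -4\right) - \frac{13}{4}\right)^{2} = \left(\left(18 + 4\right) - \frac{13}{4}\right)^{2} = \left(22 - \frac{13}{4}\right)^{2} = \left(\frac{75}{4}\right)^{2} = \frac{5625}{16}$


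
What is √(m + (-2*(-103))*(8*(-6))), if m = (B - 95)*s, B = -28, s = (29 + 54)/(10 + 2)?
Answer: 11*I*√355/2 ≈ 103.63*I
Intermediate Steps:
s = 83/12 ≈ 6.9167
m = -3403/4 (m = (-28 - 95)*(83/12) = -123*83/12 = -3403/4 ≈ -850.75)
√(m + (-2*(-103))*(8*(-6))) = √(-3403/4 + (-2*(-103))*(8*(-6))) = √(-3403/4 + 206*(-48)) = √(-3403/4 - 9888) = √(-42955/4) = 11*I*√355/2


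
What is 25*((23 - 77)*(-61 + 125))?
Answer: -86400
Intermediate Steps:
25*((23 - 77)*(-61 + 125)) = 25*(-54*64) = 25*(-3456) = -86400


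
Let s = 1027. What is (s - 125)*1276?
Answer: 1150952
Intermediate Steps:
(s - 125)*1276 = (1027 - 125)*1276 = 902*1276 = 1150952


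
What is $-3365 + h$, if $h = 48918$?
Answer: $45553$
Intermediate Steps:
$-3365 + h = -3365 + 48918 = 45553$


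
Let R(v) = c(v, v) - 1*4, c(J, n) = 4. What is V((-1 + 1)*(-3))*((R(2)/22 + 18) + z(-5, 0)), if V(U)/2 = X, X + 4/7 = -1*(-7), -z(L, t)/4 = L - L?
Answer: 1620/7 ≈ 231.43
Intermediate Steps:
R(v) = 0 (R(v) = 4 - 1*4 = 4 - 4 = 0)
z(L, t) = 0 (z(L, t) = -4*(L - L) = -4*0 = 0)
X = 45/7 (X = -4/7 - 1*(-7) = -4/7 + 7 = 45/7 ≈ 6.4286)
V(U) = 90/7 (V(U) = 2*(45/7) = 90/7)
V((-1 + 1)*(-3))*((R(2)/22 + 18) + z(-5, 0)) = 90*((0/22 + 18) + 0)/7 = 90*((0*(1/22) + 18) + 0)/7 = 90*((0 + 18) + 0)/7 = 90*(18 + 0)/7 = (90/7)*18 = 1620/7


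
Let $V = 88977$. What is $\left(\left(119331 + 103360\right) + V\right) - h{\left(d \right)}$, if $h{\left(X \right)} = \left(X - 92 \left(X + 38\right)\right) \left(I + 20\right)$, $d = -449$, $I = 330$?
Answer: $-12765382$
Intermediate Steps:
$h{\left(X \right)} = -1223600 - 31850 X$ ($h{\left(X \right)} = \left(X - 92 \left(X + 38\right)\right) \left(330 + 20\right) = \left(X - 92 \left(38 + X\right)\right) 350 = \left(X - \left(3496 + 92 X\right)\right) 350 = \left(-3496 - 91 X\right) 350 = -1223600 - 31850 X$)
$\left(\left(119331 + 103360\right) + V\right) - h{\left(d \right)} = \left(\left(119331 + 103360\right) + 88977\right) - \left(-1223600 - -14300650\right) = \left(222691 + 88977\right) - \left(-1223600 + 14300650\right) = 311668 - 13077050 = -12765382$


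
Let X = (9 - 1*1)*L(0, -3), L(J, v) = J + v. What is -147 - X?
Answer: -123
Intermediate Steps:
X = -24 (X = (9 - 1*1)*(0 - 3) = (9 - 1)*(-3) = 8*(-3) = -24)
-147 - X = -147 - 1*(-24) = -147 + 24 = -123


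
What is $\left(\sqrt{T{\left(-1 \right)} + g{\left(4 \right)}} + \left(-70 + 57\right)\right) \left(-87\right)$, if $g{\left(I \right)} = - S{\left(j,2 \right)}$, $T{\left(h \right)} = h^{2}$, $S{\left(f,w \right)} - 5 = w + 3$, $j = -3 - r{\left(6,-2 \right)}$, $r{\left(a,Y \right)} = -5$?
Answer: $1131 - 261 i \approx 1131.0 - 261.0 i$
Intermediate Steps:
$j = 2$ ($j = -3 - -5 = -3 + 5 = 2$)
$S{\left(f,w \right)} = 8 + w$ ($S{\left(f,w \right)} = 5 + \left(w + 3\right) = 5 + \left(3 + w\right) = 8 + w$)
$g{\left(I \right)} = -10$ ($g{\left(I \right)} = - (8 + 2) = \left(-1\right) 10 = -10$)
$\left(\sqrt{T{\left(-1 \right)} + g{\left(4 \right)}} + \left(-70 + 57\right)\right) \left(-87\right) = \left(\sqrt{\left(-1\right)^{2} - 10} + \left(-70 + 57\right)\right) \left(-87\right) = \left(\sqrt{1 - 10} - 13\right) \left(-87\right) = \left(\sqrt{-9} - 13\right) \left(-87\right) = \left(3 i - 13\right) \left(-87\right) = \left(-13 + 3 i\right) \left(-87\right) = 1131 - 261 i$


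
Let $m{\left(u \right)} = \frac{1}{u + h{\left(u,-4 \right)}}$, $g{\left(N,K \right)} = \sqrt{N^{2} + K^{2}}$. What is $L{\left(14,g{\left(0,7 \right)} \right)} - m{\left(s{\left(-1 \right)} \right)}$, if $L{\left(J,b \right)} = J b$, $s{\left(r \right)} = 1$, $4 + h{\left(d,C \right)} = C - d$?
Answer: $\frac{785}{8} \approx 98.125$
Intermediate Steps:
$h{\left(d,C \right)} = -4 + C - d$ ($h{\left(d,C \right)} = -4 + \left(C - d\right) = -4 + C - d$)
$g{\left(N,K \right)} = \sqrt{K^{2} + N^{2}}$
$m{\left(u \right)} = - \frac{1}{8}$ ($m{\left(u \right)} = \frac{1}{u - \left(8 + u\right)} = \frac{1}{-8} = - \frac{1}{8}$)
$L{\left(14,g{\left(0,7 \right)} \right)} - m{\left(s{\left(-1 \right)} \right)} = 14 \sqrt{7^{2} + 0^{2}} - - \frac{1}{8} = 14 \sqrt{49 + 0} + \frac{1}{8} = 14 \sqrt{49} + \frac{1}{8} = 14 \cdot 7 + \frac{1}{8} = 98 + \frac{1}{8} = \frac{785}{8}$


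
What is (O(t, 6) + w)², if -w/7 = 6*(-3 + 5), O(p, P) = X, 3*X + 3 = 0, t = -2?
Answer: 7225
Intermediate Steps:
X = -1 (X = -1 + (⅓)*0 = -1 + 0 = -1)
O(p, P) = -1
w = -84 (w = -42*(-3 + 5) = -42*2 = -7*12 = -84)
(O(t, 6) + w)² = (-1 - 84)² = (-85)² = 7225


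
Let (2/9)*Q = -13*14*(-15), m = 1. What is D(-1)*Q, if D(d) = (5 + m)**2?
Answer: 442260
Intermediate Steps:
D(d) = 36 (D(d) = (5 + 1)**2 = 6**2 = 36)
Q = 12285 (Q = 9*(-13*14*(-15))/2 = 9*(-182*(-15))/2 = (9/2)*2730 = 12285)
D(-1)*Q = 36*12285 = 442260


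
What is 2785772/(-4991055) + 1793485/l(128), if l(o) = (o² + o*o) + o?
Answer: 8859741520963/164185745280 ≈ 53.962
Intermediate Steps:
l(o) = o + 2*o² (l(o) = (o² + o²) + o = 2*o² + o = o + 2*o²)
2785772/(-4991055) + 1793485/l(128) = 2785772/(-4991055) + 1793485/((128*(1 + 2*128))) = 2785772*(-1/4991055) + 1793485/((128*(1 + 256))) = -2785772/4991055 + 1793485/((128*257)) = -2785772/4991055 + 1793485/32896 = 8859741520963/164185745280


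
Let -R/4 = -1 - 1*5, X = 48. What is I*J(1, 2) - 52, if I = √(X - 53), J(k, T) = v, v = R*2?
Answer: -52 + 48*I*√5 ≈ -52.0 + 107.33*I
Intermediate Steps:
R = 24 (R = -4*(-1 - 1*5) = -4*(-1 - 5) = -4*(-6) = 24)
v = 48 (v = 24*2 = 48)
J(k, T) = 48
I = I*√5 (I = √(48 - 53) = √(-5) = I*√5 ≈ 2.2361*I)
I*J(1, 2) - 52 = (I*√5)*48 - 52 = 48*I*√5 - 52 = -52 + 48*I*√5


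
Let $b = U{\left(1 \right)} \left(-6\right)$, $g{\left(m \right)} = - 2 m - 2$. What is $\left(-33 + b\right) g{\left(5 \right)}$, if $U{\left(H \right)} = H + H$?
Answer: $540$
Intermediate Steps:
$g{\left(m \right)} = -2 - 2 m$
$U{\left(H \right)} = 2 H$
$b = -12$ ($b = 2 \cdot 1 \left(-6\right) = 2 \left(-6\right) = -12$)
$\left(-33 + b\right) g{\left(5 \right)} = \left(-33 - 12\right) \left(-2 - 10\right) = - 45 \left(-2 - 10\right) = \left(-45\right) \left(-12\right) = 540$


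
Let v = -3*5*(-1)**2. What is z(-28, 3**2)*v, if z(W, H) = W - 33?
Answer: 915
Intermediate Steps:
z(W, H) = -33 + W
v = -15 (v = -15*1 = -15)
z(-28, 3**2)*v = (-33 - 28)*(-15) = -61*(-15) = 915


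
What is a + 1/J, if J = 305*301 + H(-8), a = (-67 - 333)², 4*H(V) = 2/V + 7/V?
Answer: 470040160032/2937751 ≈ 1.6000e+5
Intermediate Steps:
H(V) = 9/(4*V) (H(V) = (2/V + 7/V)/4 = (9/V)/4 = 9/(4*V))
a = 160000 (a = (-400)² = 160000)
J = 2937751/32 (J = 305*301 + (9/4)/(-8) = 91805 + (9/4)*(-⅛) = 91805 - 9/32 = 2937751/32 ≈ 91805.)
a + 1/J = 160000 + 1/(2937751/32) = 160000 + 32/2937751 = 470040160032/2937751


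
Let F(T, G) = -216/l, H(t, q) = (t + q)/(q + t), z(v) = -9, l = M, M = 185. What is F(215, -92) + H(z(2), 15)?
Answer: -31/185 ≈ -0.16757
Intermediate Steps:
l = 185
H(t, q) = 1 (H(t, q) = (q + t)/(q + t) = 1)
F(T, G) = -216/185
F(215, -92) + H(z(2), 15) = -216/185 + 1 = -31/185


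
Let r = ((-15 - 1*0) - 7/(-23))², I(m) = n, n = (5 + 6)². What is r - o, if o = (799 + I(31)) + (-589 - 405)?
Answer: 153390/529 ≈ 289.96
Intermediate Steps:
n = 121 (n = 11² = 121)
I(m) = 121
o = -74 (o = (799 + 121) + (-589 - 405) = 920 - 994 = -74)
r = 114244/529 (r = ((-15 + 0) - 7*(-1/23))² = (-15 + 7/23)² = (-338/23)² = 114244/529 ≈ 215.96)
r - o = 114244/529 - 1*(-74) = 114244/529 + 74 = 153390/529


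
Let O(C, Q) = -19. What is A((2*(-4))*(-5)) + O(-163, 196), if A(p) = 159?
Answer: 140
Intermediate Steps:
A((2*(-4))*(-5)) + O(-163, 196) = 159 - 19 = 140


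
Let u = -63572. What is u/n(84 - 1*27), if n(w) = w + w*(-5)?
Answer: 15893/57 ≈ 278.82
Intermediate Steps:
n(w) = -4*w (n(w) = w - 5*w = -4*w)
u/n(84 - 1*27) = -63572*(-1/(4*(84 - 1*27))) = -63572*(-1/(4*(84 - 27))) = -63572/((-4*57)) = -63572/(-228) = -63572*(-1/228) = 15893/57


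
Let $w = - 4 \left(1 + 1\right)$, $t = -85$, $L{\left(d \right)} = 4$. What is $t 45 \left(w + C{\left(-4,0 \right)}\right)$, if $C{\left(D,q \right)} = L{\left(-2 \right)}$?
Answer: $15300$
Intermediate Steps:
$C{\left(D,q \right)} = 4$
$w = -8$ ($w = \left(-4\right) 2 = -8$)
$t 45 \left(w + C{\left(-4,0 \right)}\right) = \left(-85\right) 45 \left(-8 + 4\right) = \left(-3825\right) \left(-4\right) = 15300$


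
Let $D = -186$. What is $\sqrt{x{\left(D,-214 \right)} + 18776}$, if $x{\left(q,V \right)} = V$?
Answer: $\sqrt{18562} \approx 136.24$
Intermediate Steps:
$\sqrt{x{\left(D,-214 \right)} + 18776} = \sqrt{-214 + 18776} = \sqrt{18562}$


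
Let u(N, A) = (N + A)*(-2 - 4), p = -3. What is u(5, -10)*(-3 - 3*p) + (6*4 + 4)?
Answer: 208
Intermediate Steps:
u(N, A) = -6*A - 6*N (u(N, A) = (A + N)*(-6) = -6*A - 6*N)
u(5, -10)*(-3 - 3*p) + (6*4 + 4) = (-6*(-10) - 6*5)*(-3 - 3*(-3)) + (6*4 + 4) = (60 - 30)*(-3 + 9) + (24 + 4) = 30*6 + 28 = 180 + 28 = 208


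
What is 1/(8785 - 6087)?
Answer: 1/2698 ≈ 0.00037064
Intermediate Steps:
1/(8785 - 6087) = 1/2698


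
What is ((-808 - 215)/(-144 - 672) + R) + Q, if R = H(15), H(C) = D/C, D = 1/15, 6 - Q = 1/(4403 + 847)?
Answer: 15546487/2142000 ≈ 7.2579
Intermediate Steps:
Q = 31499/5250 (Q = 6 - 1/(4403 + 847) = 6 - 1/5250 = 31499/5250 ≈ 5.9998)
D = 1/15 ≈ 0.066667
H(C) = 1/(15*C)
R = 1/225 (R = (1/15)/15 = (1/15)*(1/15) = 1/225 ≈ 0.0044444)
((-808 - 215)/(-144 - 672) + R) + Q = ((-808 - 215)/(-144 - 672) + 1/225) + 31499/5250 = (-1023/(-816) + 1/225) + 31499/5250 = (-1023*(-1/816) + 1/225) + 31499/5250 = (341/272 + 1/225) + 31499/5250 = 76997/61200 + 31499/5250 = 15546487/2142000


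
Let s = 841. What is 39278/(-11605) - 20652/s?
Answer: -272699258/9759805 ≈ -27.941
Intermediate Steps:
39278/(-11605) - 20652/s = 39278/(-11605) - 20652/841 = 39278*(-1/11605) - 20652*1/841 = -39278/11605 - 20652/841 = -272699258/9759805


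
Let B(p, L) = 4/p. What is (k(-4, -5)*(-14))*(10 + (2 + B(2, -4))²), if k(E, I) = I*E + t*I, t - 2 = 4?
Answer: 3640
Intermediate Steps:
t = 6 (t = 2 + 4 = 6)
k(E, I) = 6*I + E*I (k(E, I) = I*E + 6*I = E*I + 6*I = 6*I + E*I)
(k(-4, -5)*(-14))*(10 + (2 + B(2, -4))²) = (-5*(6 - 4)*(-14))*(10 + (2 + 4/2)²) = (-5*2*(-14))*(10 + (2 + 4*(½))²) = (-10*(-14))*(10 + (2 + 2)²) = 140*(10 + 4²) = 140*(10 + 16) = 140*26 = 3640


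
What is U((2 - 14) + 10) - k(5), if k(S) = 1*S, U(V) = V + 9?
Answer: 2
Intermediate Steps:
U(V) = 9 + V
k(S) = S
U((2 - 14) + 10) - k(5) = (9 + ((2 - 14) + 10)) - 1*5 = (9 + (-12 + 10)) - 5 = (9 - 2) - 5 = 7 - 5 = 2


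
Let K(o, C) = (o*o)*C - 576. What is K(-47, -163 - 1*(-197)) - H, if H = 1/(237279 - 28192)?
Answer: 15583254109/209087 ≈ 74530.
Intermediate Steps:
K(o, C) = -576 + C*o² (K(o, C) = o²*C - 576 = C*o² - 576 = -576 + C*o²)
H = 1/209087 ≈ 4.7827e-6
K(-47, -163 - 1*(-197)) - H = (-576 + (-163 - 1*(-197))*(-47)²) - 1*1/209087 = (-576 + (-163 + 197)*2209) - 1/209087 = (-576 + 34*2209) - 1/209087 = (-576 + 75106) - 1/209087 = 74530 - 1/209087 = 15583254109/209087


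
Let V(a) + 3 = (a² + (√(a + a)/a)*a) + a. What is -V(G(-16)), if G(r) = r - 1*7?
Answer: -503 - I*√46 ≈ -503.0 - 6.7823*I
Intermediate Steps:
G(r) = -7 + r (G(r) = r - 7 = -7 + r)
V(a) = -3 + a + a² + √2*√a (V(a) = -3 + ((a² + (√(a + a)/a)*a) + a) = -3 + ((a² + (√(2*a)/a)*a) + a) = -3 + ((a² + ((√2*√a)/a)*a) + a) = -3 + ((a² + (√2/√a)*a) + a) = -3 + ((a² + √2*√a) + a) = -3 + (a + a² + √2*√a) = -3 + a + a² + √2*√a)
-V(G(-16)) = -(-3 + (-7 - 16) + (-7 - 16)² + √2*√(-7 - 16)) = -(-3 - 23 + (-23)² + √2*√(-23)) = -(-3 - 23 + 529 + √2*(I*√23)) = -(-3 - 23 + 529 + I*√46) = -(503 + I*√46) = -503 - I*√46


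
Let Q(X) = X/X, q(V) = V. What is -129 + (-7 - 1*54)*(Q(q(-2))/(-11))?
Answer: -1358/11 ≈ -123.45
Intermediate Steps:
Q(X) = 1
-129 + (-7 - 1*54)*(Q(q(-2))/(-11)) = -129 + (-7 - 1*54)*(1/(-11)) = -129 + (-7 - 54)*(1*(-1/11)) = -129 - 61*(-1/11) = -129 + 61/11 = -1358/11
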